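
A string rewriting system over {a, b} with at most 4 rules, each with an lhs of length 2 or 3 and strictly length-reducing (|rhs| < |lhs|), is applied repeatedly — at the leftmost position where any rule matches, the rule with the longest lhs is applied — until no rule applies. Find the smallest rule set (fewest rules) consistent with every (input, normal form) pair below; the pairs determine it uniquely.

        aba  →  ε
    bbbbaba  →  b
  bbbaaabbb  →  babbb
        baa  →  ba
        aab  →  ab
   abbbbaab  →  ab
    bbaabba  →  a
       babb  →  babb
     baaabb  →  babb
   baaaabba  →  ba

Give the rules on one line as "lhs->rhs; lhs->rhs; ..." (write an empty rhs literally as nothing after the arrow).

  | aba => ε
  | bbbbaba => bbba => b
  | bbbaaabbb => baabbb => babbb
  | baa => ba

aa->a; aba->; bba->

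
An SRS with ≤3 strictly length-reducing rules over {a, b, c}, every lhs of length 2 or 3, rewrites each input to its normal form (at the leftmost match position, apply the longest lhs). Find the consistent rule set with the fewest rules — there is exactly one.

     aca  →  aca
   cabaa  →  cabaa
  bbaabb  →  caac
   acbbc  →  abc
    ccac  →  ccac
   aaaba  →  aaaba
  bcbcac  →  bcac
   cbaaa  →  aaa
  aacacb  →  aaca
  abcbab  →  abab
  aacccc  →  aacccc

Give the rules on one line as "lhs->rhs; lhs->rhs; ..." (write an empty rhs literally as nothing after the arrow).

  | aca
  | cabaa
  | bbaabb => caabb => caac
  | acbbc => abc

bb->c; cb->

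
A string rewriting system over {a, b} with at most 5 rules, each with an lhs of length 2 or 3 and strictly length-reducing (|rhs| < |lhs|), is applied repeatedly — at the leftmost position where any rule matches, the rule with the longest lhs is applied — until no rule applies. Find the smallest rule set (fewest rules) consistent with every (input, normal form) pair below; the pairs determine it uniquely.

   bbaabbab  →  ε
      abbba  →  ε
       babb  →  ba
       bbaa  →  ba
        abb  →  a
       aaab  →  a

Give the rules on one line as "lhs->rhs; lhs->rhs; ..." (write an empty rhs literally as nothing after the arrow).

  | bbaabbab => babbab => babab => baab => bb => ε
  | abbba => abba => aba => aa => ε
  | babb => bab => ba
  | bbaa => ba

aa->; ab->a; bb->; bba->b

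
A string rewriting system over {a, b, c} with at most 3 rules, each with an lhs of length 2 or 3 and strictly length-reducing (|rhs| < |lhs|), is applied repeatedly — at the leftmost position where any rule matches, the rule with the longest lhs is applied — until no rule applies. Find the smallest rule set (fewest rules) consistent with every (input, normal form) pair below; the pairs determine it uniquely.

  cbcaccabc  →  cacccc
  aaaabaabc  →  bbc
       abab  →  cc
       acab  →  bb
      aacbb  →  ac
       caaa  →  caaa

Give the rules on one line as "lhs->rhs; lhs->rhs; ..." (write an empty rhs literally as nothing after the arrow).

ab->c; aca->b; cb->

  | cbcaccabc => caccabc => cacccc
  | aaaabaabc => aaacaabc => aababc => acabc => bbc
  | abab => cab => cc
  | acab => bb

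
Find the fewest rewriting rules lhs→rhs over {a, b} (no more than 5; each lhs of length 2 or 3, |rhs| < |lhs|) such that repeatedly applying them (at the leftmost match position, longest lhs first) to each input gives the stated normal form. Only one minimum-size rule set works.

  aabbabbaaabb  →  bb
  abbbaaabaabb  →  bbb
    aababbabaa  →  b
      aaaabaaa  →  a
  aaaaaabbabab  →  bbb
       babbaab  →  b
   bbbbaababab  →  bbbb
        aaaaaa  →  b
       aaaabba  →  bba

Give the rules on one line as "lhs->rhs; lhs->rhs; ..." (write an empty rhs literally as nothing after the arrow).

aa->b; ab->; abb->; baa->

  | aabbabbaaabb => bbbabbaaabb => bbbaaabb => bbabb => bb
  | abbbaaabaabb => baaabaabb => abaabb => aabb => bbb
  | aababbabaa => bbabbabaa => bbabaa => bbaa => b
  | aaaabaaa => baabaaa => baaa => a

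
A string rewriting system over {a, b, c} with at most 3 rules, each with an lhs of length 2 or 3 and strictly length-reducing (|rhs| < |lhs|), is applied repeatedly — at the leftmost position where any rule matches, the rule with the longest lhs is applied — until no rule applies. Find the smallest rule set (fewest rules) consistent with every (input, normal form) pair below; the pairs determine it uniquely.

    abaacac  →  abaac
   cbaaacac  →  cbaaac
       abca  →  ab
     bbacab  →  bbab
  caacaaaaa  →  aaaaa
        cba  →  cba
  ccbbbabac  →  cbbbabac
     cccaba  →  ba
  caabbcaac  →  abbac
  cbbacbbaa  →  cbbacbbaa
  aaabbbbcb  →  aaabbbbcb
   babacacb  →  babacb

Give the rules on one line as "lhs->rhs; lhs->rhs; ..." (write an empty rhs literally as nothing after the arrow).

ca->; cc->c

  | abaacac => abaac
  | cbaaacac => cbaaac
  | abca => ab
  | bbacab => bbab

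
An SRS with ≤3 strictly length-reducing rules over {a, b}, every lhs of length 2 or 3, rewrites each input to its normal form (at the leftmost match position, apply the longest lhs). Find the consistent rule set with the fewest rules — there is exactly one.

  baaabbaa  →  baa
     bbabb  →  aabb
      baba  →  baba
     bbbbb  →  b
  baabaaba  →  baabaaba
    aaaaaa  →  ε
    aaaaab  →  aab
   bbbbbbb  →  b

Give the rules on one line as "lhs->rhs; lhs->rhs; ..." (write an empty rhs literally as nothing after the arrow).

aaa->; bba->aa; bbb->b

  | baaabbaa => bbbaa => baa
  | bbabb => aabb
  | baba
  | bbbbb => bbb => b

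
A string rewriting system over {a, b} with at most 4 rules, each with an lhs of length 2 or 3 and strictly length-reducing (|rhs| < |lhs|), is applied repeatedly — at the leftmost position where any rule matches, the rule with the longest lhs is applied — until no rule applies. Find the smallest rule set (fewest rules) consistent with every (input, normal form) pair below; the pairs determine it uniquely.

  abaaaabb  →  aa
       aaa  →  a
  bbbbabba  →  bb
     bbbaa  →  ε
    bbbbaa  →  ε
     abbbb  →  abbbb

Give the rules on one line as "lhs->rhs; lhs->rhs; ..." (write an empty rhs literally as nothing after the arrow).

  | abaaaabb => aaaabb => aabb => aab => aa
  | aaa => a
  | bbbbabba => bbbba => bb
  | bbbaa => ba => ε

aaa->a; aab->aa; ba->; bba->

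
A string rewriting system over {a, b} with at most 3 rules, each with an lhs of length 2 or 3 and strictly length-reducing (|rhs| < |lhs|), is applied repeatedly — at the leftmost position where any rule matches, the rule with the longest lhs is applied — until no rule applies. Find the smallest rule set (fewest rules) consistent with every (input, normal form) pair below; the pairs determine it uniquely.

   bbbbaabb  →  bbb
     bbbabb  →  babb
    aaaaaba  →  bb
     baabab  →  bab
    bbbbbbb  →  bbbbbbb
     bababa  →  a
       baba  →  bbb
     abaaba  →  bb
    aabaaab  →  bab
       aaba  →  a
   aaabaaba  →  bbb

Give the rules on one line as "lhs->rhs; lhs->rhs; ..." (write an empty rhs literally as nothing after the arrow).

  | bbbbaabb => bbaabb => aabb => bbb
  | bbbabb => babb
  | aaaaaba => baaaba => bbaba => aba => bb
  | baabab => bbbab => bab

aa->b; aba->bb; bba->a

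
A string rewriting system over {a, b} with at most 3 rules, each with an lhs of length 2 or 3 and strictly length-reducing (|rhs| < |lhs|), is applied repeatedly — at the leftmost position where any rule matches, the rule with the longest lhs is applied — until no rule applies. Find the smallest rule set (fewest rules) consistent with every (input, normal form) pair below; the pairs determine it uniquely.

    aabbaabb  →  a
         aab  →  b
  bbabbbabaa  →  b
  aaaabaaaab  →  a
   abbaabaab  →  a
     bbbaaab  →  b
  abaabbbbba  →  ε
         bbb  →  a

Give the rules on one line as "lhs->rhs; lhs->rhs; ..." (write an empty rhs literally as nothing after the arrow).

  | aabbaabb => bbaabb => aaabb => abb => ab => a
  | aab => b
  | bbabbbabaa => aabbbabaa => bbbabaa => ababaa => aabaa => baa => b
  | aaaabaaaab => aabaaaab => baaaab => baab => bb => a

aa->; ab->a; bb->a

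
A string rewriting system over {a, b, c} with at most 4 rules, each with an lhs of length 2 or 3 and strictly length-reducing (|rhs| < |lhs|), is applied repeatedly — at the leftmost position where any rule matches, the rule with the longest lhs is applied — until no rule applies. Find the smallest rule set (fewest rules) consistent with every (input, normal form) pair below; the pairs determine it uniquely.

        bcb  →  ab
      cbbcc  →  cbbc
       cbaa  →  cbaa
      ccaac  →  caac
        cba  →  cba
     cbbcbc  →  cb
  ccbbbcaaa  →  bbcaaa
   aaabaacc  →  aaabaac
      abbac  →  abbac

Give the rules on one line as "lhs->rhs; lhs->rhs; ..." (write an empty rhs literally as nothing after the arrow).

  | bcb => ab
  | cbbcc => cbbc
  | cbaa
  | ccaac => caac

abc->; bcb->ab; cc->c; ccb->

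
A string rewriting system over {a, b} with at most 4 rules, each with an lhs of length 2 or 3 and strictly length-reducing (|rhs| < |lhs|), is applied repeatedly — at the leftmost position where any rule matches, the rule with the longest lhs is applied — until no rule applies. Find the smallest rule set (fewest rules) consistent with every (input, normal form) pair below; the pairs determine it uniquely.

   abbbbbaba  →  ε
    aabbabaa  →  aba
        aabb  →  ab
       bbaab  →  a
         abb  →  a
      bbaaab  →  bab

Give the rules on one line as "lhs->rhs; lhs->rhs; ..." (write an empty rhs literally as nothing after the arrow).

  | abbbbbaba => aaabbaba => babbaba => baaba => baa => bb => ε
  | aabbabaa => ababaa => ababb => aba
  | aabb => ab
  | bbaab => aab => a

aa->b; aab->a; bb->; bbb->aa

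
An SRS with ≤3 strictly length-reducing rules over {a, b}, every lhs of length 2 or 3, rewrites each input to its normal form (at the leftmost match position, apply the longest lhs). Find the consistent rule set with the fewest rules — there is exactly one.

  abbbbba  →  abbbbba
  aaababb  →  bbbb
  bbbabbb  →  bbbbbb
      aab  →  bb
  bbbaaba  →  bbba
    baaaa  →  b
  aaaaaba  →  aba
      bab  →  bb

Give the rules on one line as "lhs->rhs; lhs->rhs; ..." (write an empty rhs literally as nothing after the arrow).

aa->b; baa->; bab->bb

  | abbbbba
  | aaababb => bababb => bbabb => bbbb
  | bbbabbb => bbbbbb
  | aab => bb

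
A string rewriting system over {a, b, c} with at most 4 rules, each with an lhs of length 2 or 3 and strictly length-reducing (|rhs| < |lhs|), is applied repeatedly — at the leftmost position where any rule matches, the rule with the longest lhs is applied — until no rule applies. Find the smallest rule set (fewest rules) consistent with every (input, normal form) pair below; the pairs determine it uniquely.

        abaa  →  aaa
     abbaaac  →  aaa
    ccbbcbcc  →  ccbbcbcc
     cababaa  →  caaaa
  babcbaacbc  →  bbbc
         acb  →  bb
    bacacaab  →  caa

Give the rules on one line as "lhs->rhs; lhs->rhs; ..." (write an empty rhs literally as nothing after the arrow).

ab->a; ac->b; bba->

  | abaa => aaa
  | abbaaac => abaaac => aaaac => aaab => aaa
  | ccbbcbcc
  | cababaa => caabaa => caaaa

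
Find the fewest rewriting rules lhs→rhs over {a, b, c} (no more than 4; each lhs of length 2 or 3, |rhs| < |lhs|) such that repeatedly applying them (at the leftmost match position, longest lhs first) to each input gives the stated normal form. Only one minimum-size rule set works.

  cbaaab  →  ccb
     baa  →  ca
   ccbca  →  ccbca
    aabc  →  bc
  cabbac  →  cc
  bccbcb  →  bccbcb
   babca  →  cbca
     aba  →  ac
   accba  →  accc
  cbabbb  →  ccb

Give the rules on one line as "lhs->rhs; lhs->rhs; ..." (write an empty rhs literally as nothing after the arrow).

  | cbaaab => ccaab => ccb
  | baa => ca
  | ccbca
  | aabc => bc

aa->; ba->c; bb->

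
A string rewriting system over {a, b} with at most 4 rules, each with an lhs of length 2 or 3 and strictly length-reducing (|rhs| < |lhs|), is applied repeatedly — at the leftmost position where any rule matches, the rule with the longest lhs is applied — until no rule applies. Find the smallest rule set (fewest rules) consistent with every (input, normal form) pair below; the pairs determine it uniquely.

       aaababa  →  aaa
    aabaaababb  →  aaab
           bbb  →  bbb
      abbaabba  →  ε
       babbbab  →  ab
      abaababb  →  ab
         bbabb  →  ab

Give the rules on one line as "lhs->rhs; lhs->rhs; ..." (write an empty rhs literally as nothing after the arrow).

  | aaababa => aaaba => aaa
  | aabaaababb => aaaababb => aaaabb => aaab
  | bbb
  | abbaabba => baabba => abba => ba => ε

abb->b; ba->; bba->aa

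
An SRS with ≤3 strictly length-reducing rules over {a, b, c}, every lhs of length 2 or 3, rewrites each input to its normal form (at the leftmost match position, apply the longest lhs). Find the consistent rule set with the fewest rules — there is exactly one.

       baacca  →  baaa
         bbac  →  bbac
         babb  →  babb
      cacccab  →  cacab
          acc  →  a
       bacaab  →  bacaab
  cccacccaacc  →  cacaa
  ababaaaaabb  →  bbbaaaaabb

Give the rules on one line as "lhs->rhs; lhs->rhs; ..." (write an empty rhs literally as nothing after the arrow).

  | baacca => baaa
  | bbac
  | babb
  | cacccab => cacab

aba->bb; cc->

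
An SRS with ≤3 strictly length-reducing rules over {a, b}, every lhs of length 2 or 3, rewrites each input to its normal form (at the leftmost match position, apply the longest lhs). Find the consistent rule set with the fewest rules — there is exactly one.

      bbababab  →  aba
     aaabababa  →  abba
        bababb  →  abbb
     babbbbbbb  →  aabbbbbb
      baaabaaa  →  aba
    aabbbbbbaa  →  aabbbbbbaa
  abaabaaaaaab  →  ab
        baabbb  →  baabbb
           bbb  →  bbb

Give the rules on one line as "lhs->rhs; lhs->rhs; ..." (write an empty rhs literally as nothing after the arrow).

  | bbababab => baaabab => babbab => aabab => aaaa => aba
  | aaabababa => abbababa => abaaaba => ababba => aaaba => abba
  | bababb => aaabb => abbb
  | babbbbbbb => aabbbbbb

aaa->ab; bab->aa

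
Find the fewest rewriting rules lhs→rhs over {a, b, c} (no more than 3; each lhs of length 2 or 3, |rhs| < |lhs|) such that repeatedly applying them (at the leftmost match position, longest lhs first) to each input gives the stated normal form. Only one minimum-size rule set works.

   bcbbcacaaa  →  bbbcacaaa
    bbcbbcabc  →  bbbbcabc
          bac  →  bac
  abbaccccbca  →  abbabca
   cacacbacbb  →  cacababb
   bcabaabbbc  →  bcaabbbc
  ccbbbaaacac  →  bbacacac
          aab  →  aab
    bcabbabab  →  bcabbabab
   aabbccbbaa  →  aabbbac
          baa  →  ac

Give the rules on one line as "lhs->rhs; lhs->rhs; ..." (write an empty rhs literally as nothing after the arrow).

  | bcbbcacaaa => bbbcacaaa
  | bbcbbcabc => bbbbcabc
  | bac
  | abbaccccbca => abbacccbca => abbaccbca => abbacbca => abbabca

baa->ac; cb->b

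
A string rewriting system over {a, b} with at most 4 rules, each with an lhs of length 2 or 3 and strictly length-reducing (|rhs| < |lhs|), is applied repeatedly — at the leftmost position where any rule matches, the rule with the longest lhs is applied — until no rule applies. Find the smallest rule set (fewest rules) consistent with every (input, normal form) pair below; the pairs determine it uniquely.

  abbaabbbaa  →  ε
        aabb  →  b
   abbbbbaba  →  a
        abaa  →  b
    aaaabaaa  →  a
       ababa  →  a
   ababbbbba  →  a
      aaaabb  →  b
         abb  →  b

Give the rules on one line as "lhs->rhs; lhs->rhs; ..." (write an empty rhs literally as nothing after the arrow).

  | abbaabbbaa => baabbbaa => bbbbbaa => bbbaa => baa => bb => ε
  | aabb => bbb => b
  | abbbbbaba => bbbbaba => bbaba => aba => a
  | abaa => aa => b

aa->b; aaa->a; ab->; bb->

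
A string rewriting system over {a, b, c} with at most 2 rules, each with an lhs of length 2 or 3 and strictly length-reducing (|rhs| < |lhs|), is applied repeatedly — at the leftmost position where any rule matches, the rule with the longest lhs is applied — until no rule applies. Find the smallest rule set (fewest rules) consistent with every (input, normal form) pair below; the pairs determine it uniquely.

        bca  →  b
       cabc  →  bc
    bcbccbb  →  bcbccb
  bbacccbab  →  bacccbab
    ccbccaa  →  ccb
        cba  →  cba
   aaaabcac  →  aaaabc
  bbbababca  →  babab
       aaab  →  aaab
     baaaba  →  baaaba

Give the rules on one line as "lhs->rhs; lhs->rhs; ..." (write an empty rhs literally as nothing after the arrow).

bb->b; ca->

  | bca => b
  | cabc => bc
  | bcbccbb => bcbccb
  | bbacccbab => bacccbab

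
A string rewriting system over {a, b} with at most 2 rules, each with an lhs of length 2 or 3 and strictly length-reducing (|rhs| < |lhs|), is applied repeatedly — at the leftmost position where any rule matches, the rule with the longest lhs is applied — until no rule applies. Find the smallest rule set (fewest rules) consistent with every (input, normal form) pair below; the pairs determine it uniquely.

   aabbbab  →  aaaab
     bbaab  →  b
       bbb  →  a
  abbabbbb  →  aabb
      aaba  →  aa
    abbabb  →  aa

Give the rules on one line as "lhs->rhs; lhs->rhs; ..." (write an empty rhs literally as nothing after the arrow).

  | aabbbab => aaaab
  | bbaab => bab => b
  | bbb => a
  | abbabbbb => abbbbb => aabb

ba->; bbb->a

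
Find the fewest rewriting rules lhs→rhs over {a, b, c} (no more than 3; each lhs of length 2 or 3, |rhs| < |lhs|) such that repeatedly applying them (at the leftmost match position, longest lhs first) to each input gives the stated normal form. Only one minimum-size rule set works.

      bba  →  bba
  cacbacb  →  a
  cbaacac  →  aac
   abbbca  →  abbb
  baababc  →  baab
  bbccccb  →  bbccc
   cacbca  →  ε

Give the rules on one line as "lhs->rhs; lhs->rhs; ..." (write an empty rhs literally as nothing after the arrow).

abc->; ca->; cb->

  | bba
  | cacbacb => cbacb => acb => a
  | cbaacac => aacac => aac
  | abbbca => abbb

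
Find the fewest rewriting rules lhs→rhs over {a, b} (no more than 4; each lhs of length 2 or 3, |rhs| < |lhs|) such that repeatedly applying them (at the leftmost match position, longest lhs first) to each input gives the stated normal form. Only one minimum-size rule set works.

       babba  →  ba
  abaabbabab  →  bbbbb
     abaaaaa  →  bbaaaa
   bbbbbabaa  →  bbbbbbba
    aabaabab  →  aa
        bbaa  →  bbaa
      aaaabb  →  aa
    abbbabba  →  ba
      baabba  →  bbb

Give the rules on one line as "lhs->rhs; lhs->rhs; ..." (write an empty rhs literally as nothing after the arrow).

aab->a; aba->bb; abb->

  | babba => ba
  | abaabbabab => bbabbabab => bbabab => bbbbb
  | abaaaaa => bbaaaa
  | bbbbbabaa => bbbbbbba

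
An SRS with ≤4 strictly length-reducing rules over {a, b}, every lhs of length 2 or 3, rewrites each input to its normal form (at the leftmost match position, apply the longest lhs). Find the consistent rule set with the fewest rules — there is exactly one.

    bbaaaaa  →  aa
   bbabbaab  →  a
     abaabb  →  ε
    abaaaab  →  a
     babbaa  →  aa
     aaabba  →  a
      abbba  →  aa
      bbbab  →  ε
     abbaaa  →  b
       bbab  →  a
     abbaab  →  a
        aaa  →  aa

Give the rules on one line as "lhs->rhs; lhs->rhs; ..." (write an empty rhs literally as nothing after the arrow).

aaa->aa; ab->; ba->b; bb->a

  | bbaaaaa => aaaaaa => aaaaa => aaaa => aaa => aa
  | bbabbaab => aabbaab => abaab => aab => a
  | abaabb => aabb => ab => ε
  | abaaaab => aaaab => aaab => aab => a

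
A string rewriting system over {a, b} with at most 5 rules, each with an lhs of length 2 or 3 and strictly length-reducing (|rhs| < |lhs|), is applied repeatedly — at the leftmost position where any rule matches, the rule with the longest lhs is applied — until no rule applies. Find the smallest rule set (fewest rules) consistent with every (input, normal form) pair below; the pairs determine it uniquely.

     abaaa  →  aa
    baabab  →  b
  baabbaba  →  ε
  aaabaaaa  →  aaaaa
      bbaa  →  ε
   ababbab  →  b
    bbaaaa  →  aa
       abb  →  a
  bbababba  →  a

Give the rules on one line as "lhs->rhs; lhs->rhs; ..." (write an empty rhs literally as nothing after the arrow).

  | abaaa => aa
  | baabab => abab => b
  | baabbaba => abbaba => ababa => ba => ε
  | aaabaaaa => aaaaa

ab->a; aba->; ba->; bab->ba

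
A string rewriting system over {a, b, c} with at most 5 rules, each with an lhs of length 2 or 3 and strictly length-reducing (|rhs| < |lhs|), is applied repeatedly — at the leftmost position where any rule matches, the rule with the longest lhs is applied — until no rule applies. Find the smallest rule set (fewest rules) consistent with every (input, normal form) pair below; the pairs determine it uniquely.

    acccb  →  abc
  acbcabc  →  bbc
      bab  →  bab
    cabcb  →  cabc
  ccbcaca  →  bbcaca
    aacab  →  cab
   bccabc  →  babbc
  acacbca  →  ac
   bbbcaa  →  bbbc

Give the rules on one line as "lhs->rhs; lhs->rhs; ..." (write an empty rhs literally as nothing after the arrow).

aa->; cb->c; cc->b; cca->ab

  | acccb => abcb => abc
  | acbcabc => accabc => aabbc => bbc
  | bab
  | cabcb => cabc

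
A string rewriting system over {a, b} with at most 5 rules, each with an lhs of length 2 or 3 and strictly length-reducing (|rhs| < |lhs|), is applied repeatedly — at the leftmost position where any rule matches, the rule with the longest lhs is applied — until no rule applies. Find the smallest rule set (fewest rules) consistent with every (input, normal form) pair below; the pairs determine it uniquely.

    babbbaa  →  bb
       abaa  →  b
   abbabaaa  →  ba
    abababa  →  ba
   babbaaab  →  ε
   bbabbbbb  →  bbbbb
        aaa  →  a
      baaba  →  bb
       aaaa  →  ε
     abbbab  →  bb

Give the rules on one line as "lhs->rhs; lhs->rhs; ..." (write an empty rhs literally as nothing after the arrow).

  | babbbaa => bbaa => bb
  | abaa => baa => b
  | abbabaaa => bbabaaa => baaa => ba
  | abababa => bababa => aba => ba

aa->; aab->ba; ab->b; bab->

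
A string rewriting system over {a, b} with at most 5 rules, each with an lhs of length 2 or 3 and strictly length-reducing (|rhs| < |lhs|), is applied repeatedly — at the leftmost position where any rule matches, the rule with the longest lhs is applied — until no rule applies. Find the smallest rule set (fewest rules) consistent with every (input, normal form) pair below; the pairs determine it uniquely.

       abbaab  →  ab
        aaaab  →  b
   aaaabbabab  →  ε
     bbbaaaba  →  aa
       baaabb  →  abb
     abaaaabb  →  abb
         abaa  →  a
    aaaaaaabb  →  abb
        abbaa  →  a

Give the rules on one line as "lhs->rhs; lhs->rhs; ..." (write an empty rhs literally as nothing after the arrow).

aaa->a; aab->b; ba->a; bab->

  | abbaab => abaab => aaab => ab
  | aaaab => aab => b
  | aaaabbabab => aabbabab => bbabab => bab => ε
  | bbbaaaba => bbaaaba => baaaba => aaaba => aba => aa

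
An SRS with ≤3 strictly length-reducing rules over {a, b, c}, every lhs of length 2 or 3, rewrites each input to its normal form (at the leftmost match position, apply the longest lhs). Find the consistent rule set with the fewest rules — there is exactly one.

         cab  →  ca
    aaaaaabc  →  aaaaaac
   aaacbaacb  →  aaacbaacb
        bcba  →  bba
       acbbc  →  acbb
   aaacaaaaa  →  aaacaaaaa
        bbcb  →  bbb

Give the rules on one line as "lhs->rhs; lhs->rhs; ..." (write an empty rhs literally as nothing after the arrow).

ab->a; bc->b

  | cab => ca
  | aaaaaabc => aaaaaac
  | aaacbaacb
  | bcba => bba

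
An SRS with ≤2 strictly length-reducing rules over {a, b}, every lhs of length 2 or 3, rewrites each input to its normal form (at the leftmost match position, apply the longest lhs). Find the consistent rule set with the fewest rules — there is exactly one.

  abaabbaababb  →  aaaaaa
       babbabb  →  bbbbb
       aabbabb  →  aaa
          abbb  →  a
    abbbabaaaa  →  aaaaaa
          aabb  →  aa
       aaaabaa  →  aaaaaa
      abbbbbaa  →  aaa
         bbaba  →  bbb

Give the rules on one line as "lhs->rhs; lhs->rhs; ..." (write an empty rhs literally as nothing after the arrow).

  | abaabbaababb => aaabbaababb => aaabaababb => aaaaababb => aaaaaabb => aaaaaab => aaaaaa
  | babbabb => bbbabb => bbbbb
  | aabbabb => aababb => aaabb => aaab => aaa
  | abbb => abb => ab => a

ab->a; ba->b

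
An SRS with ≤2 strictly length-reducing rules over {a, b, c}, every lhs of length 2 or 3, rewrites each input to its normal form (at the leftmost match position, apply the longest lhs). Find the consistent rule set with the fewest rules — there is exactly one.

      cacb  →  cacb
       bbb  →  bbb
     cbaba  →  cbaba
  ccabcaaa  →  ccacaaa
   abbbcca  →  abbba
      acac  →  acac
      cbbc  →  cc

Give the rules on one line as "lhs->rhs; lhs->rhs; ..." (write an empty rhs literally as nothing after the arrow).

bc->c; bcc->b

  | cacb
  | bbb
  | cbaba
  | ccabcaaa => ccacaaa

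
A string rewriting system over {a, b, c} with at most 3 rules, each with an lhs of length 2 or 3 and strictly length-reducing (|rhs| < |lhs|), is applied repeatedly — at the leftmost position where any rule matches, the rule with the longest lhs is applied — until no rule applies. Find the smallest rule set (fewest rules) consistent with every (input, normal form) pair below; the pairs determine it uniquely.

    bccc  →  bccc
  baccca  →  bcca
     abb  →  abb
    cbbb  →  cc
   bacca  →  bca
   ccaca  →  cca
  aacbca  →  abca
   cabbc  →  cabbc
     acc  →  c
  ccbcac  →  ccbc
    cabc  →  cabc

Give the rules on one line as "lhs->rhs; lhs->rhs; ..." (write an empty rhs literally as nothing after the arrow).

ac->; bbb->c

  | bccc
  | baccca => bcca
  | abb
  | cbbb => cc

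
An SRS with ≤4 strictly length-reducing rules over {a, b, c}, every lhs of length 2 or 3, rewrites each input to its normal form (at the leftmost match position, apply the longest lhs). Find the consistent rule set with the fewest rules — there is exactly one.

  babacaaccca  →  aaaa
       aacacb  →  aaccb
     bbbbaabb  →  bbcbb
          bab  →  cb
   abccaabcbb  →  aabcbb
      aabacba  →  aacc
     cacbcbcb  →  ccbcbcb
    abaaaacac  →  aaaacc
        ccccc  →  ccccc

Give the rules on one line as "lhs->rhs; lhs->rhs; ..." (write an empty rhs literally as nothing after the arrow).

ba->c; ca->a; cac->cc; cba->ac

  | babacaaccca => cbacaaccca => accaaccca => acaaccca => aaaccca => aaacca => aaaca => aaaa
  | aacacb => aaccb
  | bbbbaabb => bbbcabb => bbbabb => bbcbb
  | bab => cb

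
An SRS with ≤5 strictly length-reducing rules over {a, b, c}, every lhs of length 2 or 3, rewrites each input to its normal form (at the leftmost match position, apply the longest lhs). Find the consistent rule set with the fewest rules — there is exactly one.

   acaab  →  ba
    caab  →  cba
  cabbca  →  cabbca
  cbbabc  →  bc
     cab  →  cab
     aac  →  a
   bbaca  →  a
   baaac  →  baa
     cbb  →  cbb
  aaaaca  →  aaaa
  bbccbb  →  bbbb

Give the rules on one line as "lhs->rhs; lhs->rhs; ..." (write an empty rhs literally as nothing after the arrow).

aab->ba; ac->; bba->c; cc->

  | acaab => aab => ba
  | caab => cba
  | cabbca
  | cbbabc => ccbc => bc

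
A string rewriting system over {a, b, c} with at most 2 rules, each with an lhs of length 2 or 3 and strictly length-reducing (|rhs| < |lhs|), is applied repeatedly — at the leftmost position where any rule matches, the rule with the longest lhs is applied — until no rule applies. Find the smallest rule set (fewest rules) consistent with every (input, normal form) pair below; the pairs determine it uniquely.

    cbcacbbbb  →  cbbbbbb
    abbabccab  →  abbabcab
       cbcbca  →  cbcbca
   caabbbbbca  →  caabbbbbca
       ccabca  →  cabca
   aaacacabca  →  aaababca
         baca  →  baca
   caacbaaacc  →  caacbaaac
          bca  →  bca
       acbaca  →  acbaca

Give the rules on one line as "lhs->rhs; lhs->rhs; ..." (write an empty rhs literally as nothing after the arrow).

cac->b; cc->c

  | cbcacbbbb => cbbbbbb
  | abbabccab => abbabcab
  | cbcbca
  | caabbbbbca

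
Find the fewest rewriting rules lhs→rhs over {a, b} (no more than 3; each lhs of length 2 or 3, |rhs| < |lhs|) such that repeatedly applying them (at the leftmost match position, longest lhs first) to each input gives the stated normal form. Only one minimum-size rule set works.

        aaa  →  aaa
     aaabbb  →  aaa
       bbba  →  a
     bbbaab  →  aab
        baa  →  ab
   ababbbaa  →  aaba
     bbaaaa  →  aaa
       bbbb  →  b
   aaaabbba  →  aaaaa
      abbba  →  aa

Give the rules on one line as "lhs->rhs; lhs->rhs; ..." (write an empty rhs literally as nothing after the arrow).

  | aaa
  | aaabbb => aaa
  | bbba => a
  | bbbaab => aab

baa->ab; bba->; bbb->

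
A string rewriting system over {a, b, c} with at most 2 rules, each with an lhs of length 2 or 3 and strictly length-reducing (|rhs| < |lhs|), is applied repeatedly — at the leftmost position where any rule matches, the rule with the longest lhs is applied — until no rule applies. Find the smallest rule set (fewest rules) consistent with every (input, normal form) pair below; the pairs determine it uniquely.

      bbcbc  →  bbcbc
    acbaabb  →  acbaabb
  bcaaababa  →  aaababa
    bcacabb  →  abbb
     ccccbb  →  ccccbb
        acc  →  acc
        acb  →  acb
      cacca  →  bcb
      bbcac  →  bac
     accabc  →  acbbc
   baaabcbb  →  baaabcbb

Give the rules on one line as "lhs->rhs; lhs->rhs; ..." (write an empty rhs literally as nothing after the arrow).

bca->a; ca->b

  | bbcbc
  | acbaabb
  | bcaaababa => aaababa
  | bcacabb => acabb => abbb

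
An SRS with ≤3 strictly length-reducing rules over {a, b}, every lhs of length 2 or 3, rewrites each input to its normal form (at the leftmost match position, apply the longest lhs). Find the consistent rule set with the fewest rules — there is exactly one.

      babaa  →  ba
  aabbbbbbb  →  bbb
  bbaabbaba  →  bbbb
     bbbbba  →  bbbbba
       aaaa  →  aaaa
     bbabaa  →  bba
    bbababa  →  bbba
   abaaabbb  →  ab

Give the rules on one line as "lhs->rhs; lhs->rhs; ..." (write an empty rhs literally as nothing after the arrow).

aba->; abb->; baa->b

  | babaa => ba
  | aabbbbbbb => abbbbb => bbb
  | bbaabbaba => bbbbaba => bbbb
  | bbbbba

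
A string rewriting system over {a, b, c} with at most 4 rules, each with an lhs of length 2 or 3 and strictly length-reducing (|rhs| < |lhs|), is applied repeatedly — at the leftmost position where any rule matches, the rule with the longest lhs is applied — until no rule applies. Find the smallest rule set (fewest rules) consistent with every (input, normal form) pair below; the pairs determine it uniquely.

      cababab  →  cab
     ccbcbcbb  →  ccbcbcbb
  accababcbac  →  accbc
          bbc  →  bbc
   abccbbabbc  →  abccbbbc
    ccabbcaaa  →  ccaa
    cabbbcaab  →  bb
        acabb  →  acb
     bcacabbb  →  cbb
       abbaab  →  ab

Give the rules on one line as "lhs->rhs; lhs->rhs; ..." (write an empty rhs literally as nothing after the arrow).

  | cababab => cabab => cab
  | ccbcbcbb
  | accababcbac => accabcbac => accabbc => accbc
  | bbc

abb->b; ba->; bca->; cba->b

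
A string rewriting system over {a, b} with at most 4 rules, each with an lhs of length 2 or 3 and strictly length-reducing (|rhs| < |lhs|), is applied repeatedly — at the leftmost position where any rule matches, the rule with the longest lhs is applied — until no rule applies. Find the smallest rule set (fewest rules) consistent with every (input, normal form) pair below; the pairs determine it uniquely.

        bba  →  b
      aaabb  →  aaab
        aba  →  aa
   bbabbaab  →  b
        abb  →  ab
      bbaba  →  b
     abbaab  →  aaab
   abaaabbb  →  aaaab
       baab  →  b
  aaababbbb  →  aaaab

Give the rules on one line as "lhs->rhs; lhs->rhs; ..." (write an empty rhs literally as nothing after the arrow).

  | bba => ba => b
  | aaabb => aaab
  | aba => aa
  | bbabbaab => babbaab => bbbaab => bbaab => baab => bab => bb => b

aba->aa; ba->b; bb->b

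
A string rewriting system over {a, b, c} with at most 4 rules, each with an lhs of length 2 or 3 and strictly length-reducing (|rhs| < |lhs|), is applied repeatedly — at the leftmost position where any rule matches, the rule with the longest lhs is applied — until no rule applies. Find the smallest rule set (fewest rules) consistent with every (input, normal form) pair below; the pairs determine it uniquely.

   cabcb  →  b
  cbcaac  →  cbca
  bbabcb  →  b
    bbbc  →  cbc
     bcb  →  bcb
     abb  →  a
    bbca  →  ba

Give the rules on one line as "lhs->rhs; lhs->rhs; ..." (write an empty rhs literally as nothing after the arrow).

  | cabcb => cacb => cbb => cc => b
  | cbcaac => cbcab => cbca
  | bbabcb => cabcb => cacb => cbb => cc => b
  | bbbc => cbc

ab->a; ac->b; bb->c; cc->b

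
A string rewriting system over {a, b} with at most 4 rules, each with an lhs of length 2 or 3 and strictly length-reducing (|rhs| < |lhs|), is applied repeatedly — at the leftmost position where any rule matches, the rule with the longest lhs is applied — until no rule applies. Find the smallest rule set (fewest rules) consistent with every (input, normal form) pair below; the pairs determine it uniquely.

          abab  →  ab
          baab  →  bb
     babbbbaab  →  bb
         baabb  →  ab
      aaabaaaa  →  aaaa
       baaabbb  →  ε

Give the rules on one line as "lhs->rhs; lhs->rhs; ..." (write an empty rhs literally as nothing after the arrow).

  | abab => bbb => ab
  | baab => bab => bb
  | babbbbaab => bbbbbaab => abbbaab => baab => bab => bb
  | baabb => babb => bbb => ab

aba->bb; abb->; ba->b; bbb->ab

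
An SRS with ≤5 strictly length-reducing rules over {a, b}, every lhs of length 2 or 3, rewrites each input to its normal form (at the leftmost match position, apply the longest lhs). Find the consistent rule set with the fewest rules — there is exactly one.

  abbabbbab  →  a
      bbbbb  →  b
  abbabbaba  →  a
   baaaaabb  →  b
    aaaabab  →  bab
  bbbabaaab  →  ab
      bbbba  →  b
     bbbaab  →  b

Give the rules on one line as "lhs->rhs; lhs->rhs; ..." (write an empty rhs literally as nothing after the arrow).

  | abbabbbab => aabbbbab => bbbbab => abbab => aabb => bb => a
  | bbbbb => abbb => aab => b
  | abbabbaba => aabbbaba => bbbaba => ababa => aba => a
  | baaaaabb => baaabb => babb => baa => b

aa->; aba->a; bb->a; bba->ab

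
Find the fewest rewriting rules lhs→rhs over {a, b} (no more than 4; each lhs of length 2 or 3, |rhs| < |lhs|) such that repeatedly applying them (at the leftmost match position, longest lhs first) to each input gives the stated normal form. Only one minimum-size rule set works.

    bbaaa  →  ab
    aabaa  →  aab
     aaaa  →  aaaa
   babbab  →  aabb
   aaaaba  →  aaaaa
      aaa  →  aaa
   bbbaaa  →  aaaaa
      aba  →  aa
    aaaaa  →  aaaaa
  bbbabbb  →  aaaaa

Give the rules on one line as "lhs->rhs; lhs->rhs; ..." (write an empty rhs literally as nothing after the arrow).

ba->a; baa->b; bba->ab; bbb->aa

  | bbaaa => abaa => ab
  | aabaa => aab
  | aaaa
  | babbab => abbab => aabb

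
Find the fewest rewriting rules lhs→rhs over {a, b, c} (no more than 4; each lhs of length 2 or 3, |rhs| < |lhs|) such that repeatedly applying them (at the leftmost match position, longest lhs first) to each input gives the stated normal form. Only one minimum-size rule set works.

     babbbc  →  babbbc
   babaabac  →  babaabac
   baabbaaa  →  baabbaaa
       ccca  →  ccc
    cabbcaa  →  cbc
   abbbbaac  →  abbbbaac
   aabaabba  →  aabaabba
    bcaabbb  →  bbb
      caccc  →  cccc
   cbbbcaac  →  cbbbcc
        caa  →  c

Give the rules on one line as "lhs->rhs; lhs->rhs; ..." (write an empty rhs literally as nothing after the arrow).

  | babbbc
  | babaabac
  | baabbaaa
  | ccca => ccc

bcb->bb; ca->c; cab->c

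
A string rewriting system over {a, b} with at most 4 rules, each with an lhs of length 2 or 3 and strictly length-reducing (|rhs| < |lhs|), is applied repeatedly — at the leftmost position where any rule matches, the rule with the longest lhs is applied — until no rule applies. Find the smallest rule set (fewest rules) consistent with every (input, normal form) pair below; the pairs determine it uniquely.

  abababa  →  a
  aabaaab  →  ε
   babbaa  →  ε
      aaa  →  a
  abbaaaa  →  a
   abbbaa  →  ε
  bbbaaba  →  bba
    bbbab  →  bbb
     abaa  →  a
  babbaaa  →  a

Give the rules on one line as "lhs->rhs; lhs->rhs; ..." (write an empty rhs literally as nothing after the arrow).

  | abababa => ababa => aba => a
  | aabaaab => abaaab => aaab => aab => ab => ε
  | babbaa => baa => ab => ε
  | aaa => aa => a

aa->a; ab->; abb->; baa->ab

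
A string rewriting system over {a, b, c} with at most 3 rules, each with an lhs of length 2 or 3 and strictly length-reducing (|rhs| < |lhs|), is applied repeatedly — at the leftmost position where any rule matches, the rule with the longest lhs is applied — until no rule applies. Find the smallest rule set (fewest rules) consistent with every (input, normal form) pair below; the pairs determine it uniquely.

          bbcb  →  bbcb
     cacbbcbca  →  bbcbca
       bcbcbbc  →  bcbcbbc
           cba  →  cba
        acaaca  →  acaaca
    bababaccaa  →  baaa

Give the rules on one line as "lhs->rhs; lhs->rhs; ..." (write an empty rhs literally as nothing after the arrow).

bac->; cac->

  | bbcb
  | cacbbcbca => bbcbca
  | bcbcbbc
  | cba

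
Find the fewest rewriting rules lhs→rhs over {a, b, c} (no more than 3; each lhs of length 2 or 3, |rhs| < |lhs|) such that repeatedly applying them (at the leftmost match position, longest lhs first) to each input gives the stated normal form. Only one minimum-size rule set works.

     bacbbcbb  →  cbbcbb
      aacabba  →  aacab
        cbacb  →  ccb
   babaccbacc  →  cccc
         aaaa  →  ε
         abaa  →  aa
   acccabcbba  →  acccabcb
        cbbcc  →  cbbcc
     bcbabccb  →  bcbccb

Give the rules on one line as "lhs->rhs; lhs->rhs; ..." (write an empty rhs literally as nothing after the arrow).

aaa->b; ba->

  | bacbbcbb => cbbcbb
  | aacabba => aacab
  | cbacb => ccb
  | babaccbacc => baccbacc => ccbacc => cccc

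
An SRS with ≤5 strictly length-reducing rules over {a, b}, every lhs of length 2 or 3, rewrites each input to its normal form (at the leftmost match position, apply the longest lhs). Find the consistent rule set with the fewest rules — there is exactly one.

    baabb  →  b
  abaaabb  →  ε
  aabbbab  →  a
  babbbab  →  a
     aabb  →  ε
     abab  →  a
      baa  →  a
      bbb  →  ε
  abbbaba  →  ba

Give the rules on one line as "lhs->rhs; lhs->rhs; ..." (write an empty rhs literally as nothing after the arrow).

aa->b; ab->b; bb->a; bbb->

  | baabb => bbbb => b
  | abaaabb => baaabb => bbabb => aabb => bbb => ε
  | aabbbab => bbbbab => bab => bb => a
  | babbbab => bbbbab => bab => bb => a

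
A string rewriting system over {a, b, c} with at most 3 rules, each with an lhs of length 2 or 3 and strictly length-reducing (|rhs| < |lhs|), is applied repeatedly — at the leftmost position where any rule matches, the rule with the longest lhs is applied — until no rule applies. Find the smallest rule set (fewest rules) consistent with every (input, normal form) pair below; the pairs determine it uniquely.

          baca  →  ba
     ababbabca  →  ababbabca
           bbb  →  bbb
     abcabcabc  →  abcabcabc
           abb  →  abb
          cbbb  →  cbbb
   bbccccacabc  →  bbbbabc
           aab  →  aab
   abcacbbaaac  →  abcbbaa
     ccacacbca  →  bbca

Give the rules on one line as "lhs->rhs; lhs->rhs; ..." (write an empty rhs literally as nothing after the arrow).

ac->; cc->b

  | baca => ba
  | ababbabca
  | bbb
  | abcabcabc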